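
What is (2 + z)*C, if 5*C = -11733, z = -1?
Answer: -11733/5 ≈ -2346.6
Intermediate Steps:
C = -11733/5 (C = (⅕)*(-11733) = -11733/5 ≈ -2346.6)
(2 + z)*C = (2 - 1)*(-11733/5) = 1*(-11733/5) = -11733/5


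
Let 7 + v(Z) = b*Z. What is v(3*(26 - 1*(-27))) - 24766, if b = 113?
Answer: -6806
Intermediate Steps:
v(Z) = -7 + 113*Z
v(3*(26 - 1*(-27))) - 24766 = (-7 + 113*(3*(26 - 1*(-27)))) - 24766 = (-7 + 113*(3*(26 + 27))) - 24766 = (-7 + 113*(3*53)) - 24766 = (-7 + 113*159) - 24766 = (-7 + 17967) - 24766 = 17960 - 24766 = -6806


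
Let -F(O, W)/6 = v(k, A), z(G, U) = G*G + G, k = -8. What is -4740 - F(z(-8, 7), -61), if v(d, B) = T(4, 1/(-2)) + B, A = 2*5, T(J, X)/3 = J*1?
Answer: -4608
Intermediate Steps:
T(J, X) = 3*J (T(J, X) = 3*(J*1) = 3*J)
A = 10
v(d, B) = 12 + B (v(d, B) = 3*4 + B = 12 + B)
z(G, U) = G + G**2 (z(G, U) = G**2 + G = G + G**2)
F(O, W) = -132 (F(O, W) = -6*(12 + 10) = -6*22 = -132)
-4740 - F(z(-8, 7), -61) = -4740 - 1*(-132) = -4740 + 132 = -4608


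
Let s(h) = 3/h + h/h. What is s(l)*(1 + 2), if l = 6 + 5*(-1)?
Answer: 12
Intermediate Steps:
l = 1 (l = 6 - 5 = 1)
s(h) = 1 + 3/h (s(h) = 3/h + 1 = 1 + 3/h)
s(l)*(1 + 2) = ((3 + 1)/1)*(1 + 2) = (1*4)*3 = 4*3 = 12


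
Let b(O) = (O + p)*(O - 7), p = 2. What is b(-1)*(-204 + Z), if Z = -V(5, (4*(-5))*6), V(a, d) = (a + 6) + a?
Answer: 1760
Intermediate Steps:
V(a, d) = 6 + 2*a (V(a, d) = (6 + a) + a = 6 + 2*a)
b(O) = (-7 + O)*(2 + O) (b(O) = (O + 2)*(O - 7) = (2 + O)*(-7 + O) = (-7 + O)*(2 + O))
Z = -16 (Z = -(6 + 2*5) = -(6 + 10) = -1*16 = -16)
b(-1)*(-204 + Z) = (-14 + (-1)² - 5*(-1))*(-204 - 16) = (-14 + 1 + 5)*(-220) = -8*(-220) = 1760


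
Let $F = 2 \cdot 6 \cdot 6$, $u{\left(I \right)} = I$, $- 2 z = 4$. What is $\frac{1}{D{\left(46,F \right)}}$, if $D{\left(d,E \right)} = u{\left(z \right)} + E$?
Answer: $\frac{1}{70} \approx 0.014286$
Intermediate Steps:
$z = -2$ ($z = \left(- \frac{1}{2}\right) 4 = -2$)
$F = 72$ ($F = 12 \cdot 6 = 72$)
$D{\left(d,E \right)} = -2 + E$
$\frac{1}{D{\left(46,F \right)}} = \frac{1}{-2 + 72} = \frac{1}{70}$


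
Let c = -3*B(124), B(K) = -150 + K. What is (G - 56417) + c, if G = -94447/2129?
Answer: -120040178/2129 ≈ -56383.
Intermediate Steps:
G = -94447/2129 (G = -94447*1/2129 = -94447/2129 ≈ -44.362)
c = 78 (c = -3*(-150 + 124) = -3*(-26) = 78)
(G - 56417) + c = (-94447/2129 - 56417) + 78 = -120206240/2129 + 78 = -120040178/2129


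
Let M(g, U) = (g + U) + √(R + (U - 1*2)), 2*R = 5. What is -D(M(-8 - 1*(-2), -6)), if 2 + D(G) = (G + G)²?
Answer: -552 + 48*I*√22 ≈ -552.0 + 225.14*I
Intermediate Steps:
R = 5/2 (R = (½)*5 = 5/2 ≈ 2.5000)
M(g, U) = U + g + √(½ + U) (M(g, U) = (g + U) + √(5/2 + (U - 1*2)) = (U + g) + √(5/2 + (U - 2)) = (U + g) + √(5/2 + (-2 + U)) = (U + g) + √(½ + U) = U + g + √(½ + U))
D(G) = -2 + 4*G² (D(G) = -2 + (G + G)² = -2 + (2*G)² = -2 + 4*G²)
-D(M(-8 - 1*(-2), -6)) = -(-2 + 4*(-6 + (-8 - 1*(-2)) + √(2 + 4*(-6))/2)²) = -(-2 + 4*(-6 + (-8 + 2) + √(2 - 24)/2)²) = -(-2 + 4*(-6 - 6 + √(-22)/2)²) = -(-2 + 4*(-6 - 6 + (I*√22)/2)²) = -(-2 + 4*(-6 - 6 + I*√22/2)²) = -(-2 + 4*(-12 + I*√22/2)²) = 2 - 4*(-12 + I*√22/2)²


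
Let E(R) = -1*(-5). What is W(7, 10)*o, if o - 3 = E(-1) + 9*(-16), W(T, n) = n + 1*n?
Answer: -2720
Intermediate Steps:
E(R) = 5
W(T, n) = 2*n (W(T, n) = n + n = 2*n)
o = -136 (o = 3 + (5 + 9*(-16)) = 3 + (5 - 144) = 3 - 139 = -136)
W(7, 10)*o = (2*10)*(-136) = 20*(-136) = -2720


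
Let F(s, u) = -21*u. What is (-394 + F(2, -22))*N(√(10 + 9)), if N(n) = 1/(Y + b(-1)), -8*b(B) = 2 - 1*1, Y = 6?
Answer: 544/47 ≈ 11.574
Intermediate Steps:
b(B) = -⅛ (b(B) = -(2 - 1*1)/8 = -(2 - 1)/8 = -⅛*1 = -⅛)
N(n) = 8/47 (N(n) = 1/(6 - ⅛) = 1/(47/8) = 8/47)
(-394 + F(2, -22))*N(√(10 + 9)) = (-394 - 21*(-22))*(8/47) = (-394 + 462)*(8/47) = 68*(8/47) = 544/47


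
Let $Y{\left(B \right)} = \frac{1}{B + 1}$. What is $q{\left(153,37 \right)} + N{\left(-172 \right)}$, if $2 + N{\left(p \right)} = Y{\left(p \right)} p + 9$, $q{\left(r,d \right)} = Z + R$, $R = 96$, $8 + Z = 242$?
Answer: $\frac{57799}{171} \approx 338.01$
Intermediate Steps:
$Z = 234$ ($Z = -8 + 242 = 234$)
$Y{\left(B \right)} = \frac{1}{1 + B}$
$q{\left(r,d \right)} = 330$ ($q{\left(r,d \right)} = 234 + 96 = 330$)
$N{\left(p \right)} = 7 + \frac{p}{1 + p}$ ($N{\left(p \right)} = -2 + \left(\frac{p}{1 + p} + 9\right) = -2 + \left(9 + \frac{p}{1 + p}\right) = 7 + \frac{p}{1 + p}$)
$q{\left(153,37 \right)} + N{\left(-172 \right)} = 330 + \frac{7 + 8 \left(-172\right)}{1 - 172} = 330 + \frac{7 - 1376}{-171} = 330 - - \frac{1369}{171} = 330 + \frac{1369}{171} = \frac{57799}{171}$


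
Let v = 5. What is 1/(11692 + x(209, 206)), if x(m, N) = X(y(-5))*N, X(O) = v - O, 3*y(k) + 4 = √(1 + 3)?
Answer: 3/38578 ≈ 7.7765e-5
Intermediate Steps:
y(k) = -⅔ (y(k) = -4/3 + √(1 + 3)/3 = -4/3 + √4/3 = -4/3 + (⅓)*2 = -4/3 + ⅔ = -⅔)
X(O) = 5 - O
x(m, N) = 17*N/3 (x(m, N) = (5 - 1*(-⅔))*N = (5 + ⅔)*N = 17*N/3)
1/(11692 + x(209, 206)) = 1/(11692 + (17/3)*206) = 1/(11692 + 3502/3) = 1/(38578/3) = 3/38578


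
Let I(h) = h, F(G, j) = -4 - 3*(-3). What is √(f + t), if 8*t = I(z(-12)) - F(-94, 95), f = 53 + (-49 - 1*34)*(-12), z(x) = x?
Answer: 5*√670/4 ≈ 32.355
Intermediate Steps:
F(G, j) = 5 (F(G, j) = -4 + 9 = 5)
f = 1049 (f = 53 + (-49 - 34)*(-12) = 53 - 83*(-12) = 53 + 996 = 1049)
t = -17/8 (t = (-12 - 1*5)/8 = (-12 - 5)/8 = (⅛)*(-17) = -17/8 ≈ -2.1250)
√(f + t) = √(1049 - 17/8) = √(8375/8) = 5*√670/4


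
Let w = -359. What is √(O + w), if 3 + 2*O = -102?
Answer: I*√1646/2 ≈ 20.285*I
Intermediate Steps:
O = -105/2 (O = -3/2 + (½)*(-102) = -3/2 - 51 = -105/2 ≈ -52.500)
√(O + w) = √(-105/2 - 359) = √(-823/2) = I*√1646/2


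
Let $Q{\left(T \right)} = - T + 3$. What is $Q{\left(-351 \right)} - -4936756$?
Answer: $4937110$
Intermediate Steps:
$Q{\left(T \right)} = 3 - T$
$Q{\left(-351 \right)} - -4936756 = \left(3 - -351\right) - -4936756 = \left(3 + 351\right) + 4936756 = 354 + 4936756 = 4937110$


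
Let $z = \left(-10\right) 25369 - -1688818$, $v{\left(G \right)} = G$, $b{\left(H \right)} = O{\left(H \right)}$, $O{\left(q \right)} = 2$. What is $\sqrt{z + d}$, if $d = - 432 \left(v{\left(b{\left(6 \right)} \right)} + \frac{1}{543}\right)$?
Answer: $\frac{2 \sqrt{11746974210}}{181} \approx 1197.6$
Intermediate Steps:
$b{\left(H \right)} = 2$
$d = - \frac{156528}{181}$ ($d = - 432 \left(2 + \frac{1}{543}\right) = \left(-432\right) \frac{1087}{543} = - \frac{156528}{181} \approx -864.8$)
$z = 1435128$ ($z = -253690 + 1688818 = 1435128$)
$\sqrt{z + d} = \sqrt{1435128 - \frac{156528}{181}} = \sqrt{\frac{259601640}{181}} = \frac{2 \sqrt{11746974210}}{181}$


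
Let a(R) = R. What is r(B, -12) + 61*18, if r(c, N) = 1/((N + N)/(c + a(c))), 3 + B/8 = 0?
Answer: 1100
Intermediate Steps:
B = -24 (B = -24 + 8*0 = -24 + 0 = -24)
r(c, N) = c/N (r(c, N) = 1/((N + N)/(c + c)) = 1/((2*N)/((2*c))) = 1/((2*N)*(1/(2*c))) = 1/(N/c) = c/N)
r(B, -12) + 61*18 = -24/(-12) + 61*18 = -24*(-1/12) + 1098 = 2 + 1098 = 1100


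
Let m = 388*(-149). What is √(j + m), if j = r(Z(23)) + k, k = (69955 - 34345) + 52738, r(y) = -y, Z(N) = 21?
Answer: √30515 ≈ 174.69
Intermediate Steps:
k = 88348 (k = 35610 + 52738 = 88348)
m = -57812
j = 88327 (j = -1*21 + 88348 = -21 + 88348 = 88327)
√(j + m) = √(88327 - 57812) = √30515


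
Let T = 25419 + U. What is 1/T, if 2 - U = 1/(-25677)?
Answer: 25677/652735018 ≈ 3.9338e-5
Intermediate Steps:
U = 51355/25677 (U = 2 - 1/(-25677) = 2 - 1*(-1/25677) = 2 + 1/25677 = 51355/25677 ≈ 2.0000)
T = 652735018/25677 (T = 25419 + 51355/25677 = 652735018/25677 ≈ 25421.)
1/T = 1/(652735018/25677) = 25677/652735018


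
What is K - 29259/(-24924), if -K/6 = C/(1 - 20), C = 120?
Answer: 6167067/157852 ≈ 39.069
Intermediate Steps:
K = 720/19 (K = -720/(1 - 20) = -720/(-19) = -720*(-1)/19 = -6*(-120/19) = 720/19 ≈ 37.895)
K - 29259/(-24924) = 720/19 - 29259/(-24924) = 720/19 - 29259*(-1/24924) = 720/19 + 9753/8308 = 6167067/157852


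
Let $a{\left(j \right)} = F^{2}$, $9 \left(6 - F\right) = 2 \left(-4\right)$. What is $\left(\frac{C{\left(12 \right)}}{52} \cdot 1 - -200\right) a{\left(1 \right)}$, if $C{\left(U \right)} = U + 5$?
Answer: $\frac{10010737}{1053} \approx 9506.9$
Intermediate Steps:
$C{\left(U \right)} = 5 + U$
$F = \frac{62}{9}$ ($F = 6 - \frac{2 \left(-4\right)}{9} = 6 - - \frac{8}{9} = 6 + \frac{8}{9} = \frac{62}{9} \approx 6.8889$)
$a{\left(j \right)} = \frac{3844}{81}$ ($a{\left(j \right)} = \left(\frac{62}{9}\right)^{2} = \frac{3844}{81}$)
$\left(\frac{C{\left(12 \right)}}{52} \cdot 1 - -200\right) a{\left(1 \right)} = \left(\frac{5 + 12}{52} \cdot 1 - -200\right) \frac{3844}{81} = \left(17 \cdot \frac{1}{52} \cdot 1 + 200\right) \frac{3844}{81} = \left(\frac{17}{52} \cdot 1 + 200\right) \frac{3844}{81} = \left(\frac{17}{52} + 200\right) \frac{3844}{81} = \frac{10417}{52} \cdot \frac{3844}{81} = \frac{10010737}{1053}$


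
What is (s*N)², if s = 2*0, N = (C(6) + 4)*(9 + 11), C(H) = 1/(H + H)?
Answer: 0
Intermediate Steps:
C(H) = 1/(2*H)
N = 245/3 (N = ((½)/6 + 4)*(9 + 11) = ((½)*(⅙) + 4)*20 = (1/12 + 4)*20 = (49/12)*20 = 245/3 ≈ 81.667)
s = 0
(s*N)² = (0*(245/3))² = 0² = 0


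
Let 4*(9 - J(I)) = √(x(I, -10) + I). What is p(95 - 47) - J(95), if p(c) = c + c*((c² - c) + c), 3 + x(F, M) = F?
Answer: 110631 + √187/4 ≈ 1.1063e+5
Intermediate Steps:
x(F, M) = -3 + F
J(I) = 9 - √(-3 + 2*I)/4 (J(I) = 9 - √((-3 + I) + I)/4 = 9 - √(-3 + 2*I)/4)
p(c) = c + c³ (p(c) = c + c*c² = c + c³)
p(95 - 47) - J(95) = ((95 - 47) + (95 - 47)³) - (9 - √(-3 + 2*95)/4) = (48 + 48³) - (9 - √(-3 + 190)/4) = (48 + 110592) - (9 - √187/4) = 110640 + (-9 + √187/4) = 110631 + √187/4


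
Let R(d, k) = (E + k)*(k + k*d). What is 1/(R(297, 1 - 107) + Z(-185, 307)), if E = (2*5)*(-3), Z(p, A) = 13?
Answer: 1/4295981 ≈ 2.3278e-7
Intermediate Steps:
E = -30 (E = 10*(-3) = -30)
R(d, k) = (-30 + k)*(k + d*k) (R(d, k) = (-30 + k)*(k + k*d) = (-30 + k)*(k + d*k))
1/(R(297, 1 - 107) + Z(-185, 307)) = 1/((1 - 107)*(-30 + (1 - 107) - 30*297 + 297*(1 - 107)) + 13) = 1/(-106*(-30 - 106 - 8910 + 297*(-106)) + 13) = 1/(-106*(-30 - 106 - 8910 - 31482) + 13) = 1/(-106*(-40528) + 13) = 1/(4295968 + 13) = 1/4295981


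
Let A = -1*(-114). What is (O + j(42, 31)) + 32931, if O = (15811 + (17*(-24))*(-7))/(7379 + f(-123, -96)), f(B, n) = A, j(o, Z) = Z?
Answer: 247002933/7493 ≈ 32965.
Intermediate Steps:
A = 114
f(B, n) = 114
O = 18667/7493 (O = (15811 + (17*(-24))*(-7))/(7379 + 114) = (15811 - 408*(-7))/7493 = (15811 + 2856)*(1/7493) = 18667*(1/7493) = 18667/7493 ≈ 2.4913)
(O + j(42, 31)) + 32931 = (18667/7493 + 31) + 32931 = 250950/7493 + 32931 = 247002933/7493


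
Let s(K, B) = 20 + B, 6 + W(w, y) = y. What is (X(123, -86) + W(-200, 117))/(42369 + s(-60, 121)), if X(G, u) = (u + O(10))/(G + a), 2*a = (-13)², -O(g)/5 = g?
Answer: 45793/17641650 ≈ 0.0025957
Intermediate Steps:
O(g) = -5*g
W(w, y) = -6 + y
a = 169/2 (a = (½)*(-13)² = (½)*169 = 169/2 ≈ 84.500)
X(G, u) = (-50 + u)/(169/2 + G) (X(G, u) = (u - 5*10)/(G + 169/2) = (u - 50)/(169/2 + G) = (-50 + u)/(169/2 + G))
(X(123, -86) + W(-200, 117))/(42369 + s(-60, 121)) = (2*(-50 - 86)/(169 + 2*123) + (-6 + 117))/(42369 + (20 + 121)) = (2*(-136)/(169 + 246) + 111)/(42369 + 141) = (2*(-136)/415 + 111)/42510 = (2*(1/415)*(-136) + 111)*(1/42510) = (-272/415 + 111)*(1/42510) = (45793/415)*(1/42510) = 45793/17641650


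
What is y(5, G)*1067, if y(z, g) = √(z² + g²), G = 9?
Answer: 1067*√106 ≈ 10985.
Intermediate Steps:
y(z, g) = √(g² + z²)
y(5, G)*1067 = √(9² + 5²)*1067 = √(81 + 25)*1067 = √106*1067 = 1067*√106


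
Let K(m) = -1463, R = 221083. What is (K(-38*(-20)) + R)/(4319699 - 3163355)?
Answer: 54905/289086 ≈ 0.18993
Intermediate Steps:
(K(-38*(-20)) + R)/(4319699 - 3163355) = (-1463 + 221083)/(4319699 - 3163355) = 219620/1156344 = 219620*(1/1156344) = 54905/289086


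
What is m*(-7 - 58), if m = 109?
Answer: -7085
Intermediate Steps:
m*(-7 - 58) = 109*(-7 - 58) = 109*(-65) = -7085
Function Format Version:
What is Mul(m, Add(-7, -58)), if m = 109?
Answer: -7085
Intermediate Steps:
Mul(m, Add(-7, -58)) = Mul(109, Add(-7, -58)) = Mul(109, -65) = -7085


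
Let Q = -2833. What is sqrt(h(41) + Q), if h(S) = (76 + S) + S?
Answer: 5*I*sqrt(107) ≈ 51.72*I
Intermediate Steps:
h(S) = 76 + 2*S
sqrt(h(41) + Q) = sqrt((76 + 2*41) - 2833) = sqrt((76 + 82) - 2833) = sqrt(158 - 2833) = sqrt(-2675) = 5*I*sqrt(107)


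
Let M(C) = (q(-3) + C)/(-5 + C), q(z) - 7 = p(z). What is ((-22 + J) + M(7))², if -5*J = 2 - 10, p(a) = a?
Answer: 22201/100 ≈ 222.01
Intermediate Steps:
q(z) = 7 + z
M(C) = (4 + C)/(-5 + C) (M(C) = ((7 - 3) + C)/(-5 + C) = (4 + C)/(-5 + C))
J = 8/5 (J = -(2 - 10)/5 = -⅕*(-8) = 8/5 ≈ 1.6000)
((-22 + J) + M(7))² = ((-22 + 8/5) + (4 + 7)/(-5 + 7))² = (-102/5 + 11/2)² = (-149/10)² = 22201/100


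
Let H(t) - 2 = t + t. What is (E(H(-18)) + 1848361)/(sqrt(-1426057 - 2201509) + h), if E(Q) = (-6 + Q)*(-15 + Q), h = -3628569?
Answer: -6714017420649/13166516615327 - 1850321*I*sqrt(3627566)/13166516615327 ≈ -0.50993 - 0.00026766*I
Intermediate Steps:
H(t) = 2 + 2*t (H(t) = 2 + (t + t) = 2 + 2*t)
E(Q) = (-15 + Q)*(-6 + Q)
(E(H(-18)) + 1848361)/(sqrt(-1426057 - 2201509) + h) = ((90 + (2 + 2*(-18))**2 - 21*(2 + 2*(-18))) + 1848361)/(sqrt(-1426057 - 2201509) - 3628569) = ((90 + (2 - 36)**2 - 21*(2 - 36)) + 1848361)/(sqrt(-3627566) - 3628569) = ((90 + (-34)**2 - 21*(-34)) + 1848361)/(I*sqrt(3627566) - 3628569) = ((90 + 1156 + 714) + 1848361)/(-3628569 + I*sqrt(3627566)) = (1960 + 1848361)/(-3628569 + I*sqrt(3627566)) = 1850321/(-3628569 + I*sqrt(3627566))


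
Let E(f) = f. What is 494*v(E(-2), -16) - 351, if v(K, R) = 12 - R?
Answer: 13481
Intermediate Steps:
494*v(E(-2), -16) - 351 = 494*(12 - 1*(-16)) - 351 = 494*(12 + 16) - 351 = 494*28 - 351 = 13832 - 351 = 13481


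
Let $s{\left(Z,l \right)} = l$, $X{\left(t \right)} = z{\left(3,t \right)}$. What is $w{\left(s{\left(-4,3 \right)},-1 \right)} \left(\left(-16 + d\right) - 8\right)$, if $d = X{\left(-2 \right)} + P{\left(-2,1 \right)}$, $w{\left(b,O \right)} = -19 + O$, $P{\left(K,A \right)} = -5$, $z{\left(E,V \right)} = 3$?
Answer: $520$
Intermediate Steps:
$X{\left(t \right)} = 3$
$d = -2$ ($d = 3 - 5 = -2$)
$w{\left(s{\left(-4,3 \right)},-1 \right)} \left(\left(-16 + d\right) - 8\right) = \left(-19 - 1\right) \left(\left(-16 - 2\right) - 8\right) = - 20 \left(-18 - 8\right) = \left(-20\right) \left(-26\right) = 520$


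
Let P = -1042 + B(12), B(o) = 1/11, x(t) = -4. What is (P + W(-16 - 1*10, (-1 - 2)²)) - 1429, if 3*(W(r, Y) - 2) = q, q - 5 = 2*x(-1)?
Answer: -27169/11 ≈ -2469.9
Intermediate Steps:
B(o) = 1/11
q = -3 (q = 5 + 2*(-4) = 5 - 8 = -3)
W(r, Y) = 1 (W(r, Y) = 2 + (⅓)*(-3) = 2 - 1 = 1)
P = -11461/11 (P = -1042 + 1/11 = -11461/11 ≈ -1041.9)
(P + W(-16 - 1*10, (-1 - 2)²)) - 1429 = (-11461/11 + 1) - 1429 = -11450/11 - 1429 = -27169/11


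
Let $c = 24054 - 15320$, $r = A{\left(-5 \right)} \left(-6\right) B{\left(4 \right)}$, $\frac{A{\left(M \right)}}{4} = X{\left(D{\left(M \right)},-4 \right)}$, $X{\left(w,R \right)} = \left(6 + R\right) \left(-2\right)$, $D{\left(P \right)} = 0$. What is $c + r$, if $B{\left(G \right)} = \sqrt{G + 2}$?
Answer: $8734 + 96 \sqrt{6} \approx 8969.2$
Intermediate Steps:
$B{\left(G \right)} = \sqrt{2 + G}$
$X{\left(w,R \right)} = -12 - 2 R$
$A{\left(M \right)} = -16$ ($A{\left(M \right)} = 4 \left(-12 - -8\right) = 4 \left(-12 + 8\right) = 4 \left(-4\right) = -16$)
$r = 96 \sqrt{6}$ ($r = \left(-16\right) \left(-6\right) \sqrt{2 + 4} = 96 \sqrt{6} \approx 235.15$)
$c = 8734$ ($c = 24054 - 15320 = 8734$)
$c + r = 8734 + 96 \sqrt{6}$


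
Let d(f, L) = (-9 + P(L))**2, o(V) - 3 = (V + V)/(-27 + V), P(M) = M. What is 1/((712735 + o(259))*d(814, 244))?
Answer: 116/4565885205075 ≈ 2.5406e-11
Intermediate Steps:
o(V) = 3 + 2*V/(-27 + V) (o(V) = 3 + (V + V)/(-27 + V) = 3 + (2*V)/(-27 + V) = 3 + 2*V/(-27 + V))
d(f, L) = (-9 + L)**2
1/((712735 + o(259))*d(814, 244)) = 1/((712735 + (-81 + 5*259)/(-27 + 259))*((-9 + 244)**2)) = 1/((712735 + (-81 + 1295)/232)*(235**2)) = 1/((712735 + (1/232)*1214)*55225) = (1/55225)/(712735 + 607/116) = (1/55225)/(82677867/116) = (116/82677867)*(1/55225) = 116/4565885205075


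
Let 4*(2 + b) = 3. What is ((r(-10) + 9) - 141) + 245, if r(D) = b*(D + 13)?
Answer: 437/4 ≈ 109.25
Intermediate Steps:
b = -5/4 (b = -2 + (¼)*3 = -2 + ¾ = -5/4 ≈ -1.2500)
r(D) = -65/4 - 5*D/4 (r(D) = -5*(D + 13)/4 = -5*(13 + D)/4 = -65/4 - 5*D/4)
((r(-10) + 9) - 141) + 245 = (((-65/4 - 5/4*(-10)) + 9) - 141) + 245 = (((-65/4 + 25/2) + 9) - 141) + 245 = ((-15/4 + 9) - 141) + 245 = (21/4 - 141) + 245 = -543/4 + 245 = 437/4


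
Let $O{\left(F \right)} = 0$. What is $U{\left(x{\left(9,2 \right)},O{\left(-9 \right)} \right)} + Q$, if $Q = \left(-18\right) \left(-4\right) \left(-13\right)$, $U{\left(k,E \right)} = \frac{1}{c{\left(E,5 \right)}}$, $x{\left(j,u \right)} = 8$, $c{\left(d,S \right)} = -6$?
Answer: $- \frac{5617}{6} \approx -936.17$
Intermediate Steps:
$U{\left(k,E \right)} = - \frac{1}{6}$ ($U{\left(k,E \right)} = \frac{1}{-6} = - \frac{1}{6}$)
$Q = -936$ ($Q = 72 \left(-13\right) = -936$)
$U{\left(x{\left(9,2 \right)},O{\left(-9 \right)} \right)} + Q = - \frac{1}{6} - 936 = - \frac{5617}{6}$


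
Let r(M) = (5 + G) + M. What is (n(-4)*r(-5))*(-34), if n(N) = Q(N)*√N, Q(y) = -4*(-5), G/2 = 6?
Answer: -16320*I ≈ -16320.0*I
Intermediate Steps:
G = 12 (G = 2*6 = 12)
r(M) = 17 + M (r(M) = (5 + 12) + M = 17 + M)
Q(y) = 20
n(N) = 20*√N
(n(-4)*r(-5))*(-34) = ((20*√(-4))*(17 - 5))*(-34) = ((20*(2*I))*12)*(-34) = ((40*I)*12)*(-34) = (480*I)*(-34) = -16320*I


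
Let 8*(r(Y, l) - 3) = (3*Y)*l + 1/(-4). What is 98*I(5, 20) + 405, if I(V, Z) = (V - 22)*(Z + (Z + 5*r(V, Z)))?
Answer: -6453435/16 ≈ -4.0334e+5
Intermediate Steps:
r(Y, l) = 95/32 + 3*Y*l/8 (r(Y, l) = 3 + ((3*Y)*l + 1/(-4))/8 = 3 + (3*Y*l + 1*(-¼))/8 = 3 + (3*Y*l - ¼)/8 = 3 + (-¼ + 3*Y*l)/8 = 3 + (-1/32 + 3*Y*l/8) = 95/32 + 3*Y*l/8)
I(V, Z) = (-22 + V)*(475/32 + 2*Z + 15*V*Z/8) (I(V, Z) = (V - 22)*(Z + (Z + 5*(95/32 + 3*V*Z/8))) = (-22 + V)*(Z + (Z + (475/32 + 15*V*Z/8))) = (-22 + V)*(Z + (475/32 + Z + 15*V*Z/8)) = (-22 + V)*(475/32 + 2*Z + 15*V*Z/8))
98*I(5, 20) + 405 = 98*(-5225/16 - 44*20 - 157/4*5*20 + (5/32)*5*(95 + 12*5*20)) + 405 = 98*(-5225/16 - 880 - 3925 + (5/32)*5*(95 + 1200)) + 405 = 98*(-5225/16 - 880 - 3925 + (5/32)*5*1295) + 405 = 98*(-5225/16 - 880 - 3925 + 32375/32) + 405 = 98*(-131835/32) + 405 = -6459915/16 + 405 = -6453435/16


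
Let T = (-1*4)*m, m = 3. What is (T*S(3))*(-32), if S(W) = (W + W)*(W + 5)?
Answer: 18432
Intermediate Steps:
S(W) = 2*W*(5 + W) (S(W) = (2*W)*(5 + W) = 2*W*(5 + W))
T = -12 (T = -1*4*3 = -4*3 = -12)
(T*S(3))*(-32) = -24*3*(5 + 3)*(-32) = -24*3*8*(-32) = -12*48*(-32) = -576*(-32) = 18432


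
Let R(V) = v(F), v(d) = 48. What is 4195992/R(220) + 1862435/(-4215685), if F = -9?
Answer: 147407426147/1686274 ≈ 87416.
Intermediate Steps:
R(V) = 48
4195992/R(220) + 1862435/(-4215685) = 4195992/48 + 1862435/(-4215685) = 4195992*(1/48) + 1862435*(-1/4215685) = 174833/2 - 372487/843137 = 147407426147/1686274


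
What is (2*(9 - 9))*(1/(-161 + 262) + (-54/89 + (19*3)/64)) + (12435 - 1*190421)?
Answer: -177986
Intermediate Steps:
(2*(9 - 9))*(1/(-161 + 262) + (-54/89 + (19*3)/64)) + (12435 - 1*190421) = (2*0)*(1/101 + (-54*1/89 + 57*(1/64))) + (12435 - 190421) = 0*(1/101 + (-54/89 + 57/64)) - 177986 = 0*(1/101 + 1617/5696) - 177986 = 0*(169013/575296) - 177986 = 0 - 177986 = -177986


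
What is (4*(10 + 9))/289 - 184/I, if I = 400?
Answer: -2847/14450 ≈ -0.19702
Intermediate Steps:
(4*(10 + 9))/289 - 184/I = (4*(10 + 9))/289 - 184/400 = (4*19)*(1/289) - 184*1/400 = 76*(1/289) - 23/50 = 76/289 - 23/50 = -2847/14450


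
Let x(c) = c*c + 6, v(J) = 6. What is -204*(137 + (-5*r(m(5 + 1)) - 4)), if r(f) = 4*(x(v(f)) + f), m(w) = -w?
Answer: 119748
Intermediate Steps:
x(c) = 6 + c**2 (x(c) = c**2 + 6 = 6 + c**2)
r(f) = 168 + 4*f (r(f) = 4*((6 + 6**2) + f) = 4*((6 + 36) + f) = 4*(42 + f) = 168 + 4*f)
-204*(137 + (-5*r(m(5 + 1)) - 4)) = -204*(137 + (-5*(168 + 4*(-(5 + 1))) - 4)) = -204*(137 + (-5*(168 + 4*(-1*6)) - 4)) = -204*(137 + (-5*(168 + 4*(-6)) - 4)) = -204*(137 + (-5*(168 - 24) - 4)) = -204*(137 + (-5*144 - 4)) = -204*(137 + (-720 - 4)) = -204*(137 - 724) = -204*(-587) = 119748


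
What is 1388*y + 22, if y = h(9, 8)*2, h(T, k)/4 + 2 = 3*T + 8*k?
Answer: 988278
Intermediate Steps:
h(T, k) = -8 + 12*T + 32*k (h(T, k) = -8 + 4*(3*T + 8*k) = -8 + (12*T + 32*k) = -8 + 12*T + 32*k)
y = 712 (y = (-8 + 12*9 + 32*8)*2 = (-8 + 108 + 256)*2 = 356*2 = 712)
1388*y + 22 = 1388*712 + 22 = 988256 + 22 = 988278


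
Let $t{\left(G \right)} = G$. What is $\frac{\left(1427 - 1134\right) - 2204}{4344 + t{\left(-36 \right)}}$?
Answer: $- \frac{637}{1436} \approx -0.44359$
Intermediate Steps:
$\frac{\left(1427 - 1134\right) - 2204}{4344 + t{\left(-36 \right)}} = \frac{\left(1427 - 1134\right) - 2204}{4344 - 36} = \frac{\left(1427 - 1134\right) - 2204}{4308} = \left(293 - 2204\right) \frac{1}{4308} = \left(-1911\right) \frac{1}{4308} = - \frac{637}{1436}$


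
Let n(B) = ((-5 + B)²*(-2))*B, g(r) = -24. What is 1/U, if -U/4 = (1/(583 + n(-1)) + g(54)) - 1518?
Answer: 655/4040036 ≈ 0.00016213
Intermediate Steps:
n(B) = -2*B*(-5 + B)² (n(B) = (-2*(-5 + B)²)*B = -2*B*(-5 + B)²)
U = 4040036/655 (U = -4*((1/(583 - 2*(-1)*(-5 - 1)²) - 24) - 1518) = -4*((1/(583 - 2*(-1)*(-6)²) - 24) - 1518) = -4*((1/(583 - 2*(-1)*36) - 24) - 1518) = -4*((1/(583 + 72) - 24) - 1518) = -4*((1/655 - 24) - 1518) = -4*(-15719/655 - 1518) = -4*(-1010009/655) = 4040036/655 ≈ 6168.0)
1/U = 1/(4040036/655) = 655/4040036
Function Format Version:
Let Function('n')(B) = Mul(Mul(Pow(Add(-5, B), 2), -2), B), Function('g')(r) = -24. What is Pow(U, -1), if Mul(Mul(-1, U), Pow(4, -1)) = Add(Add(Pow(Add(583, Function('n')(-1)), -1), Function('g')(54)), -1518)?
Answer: Rational(655, 4040036) ≈ 0.00016213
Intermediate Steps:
Function('n')(B) = Mul(-2, B, Pow(Add(-5, B), 2)) (Function('n')(B) = Mul(Mul(-2, Pow(Add(-5, B), 2)), B) = Mul(-2, B, Pow(Add(-5, B), 2)))
U = Rational(4040036, 655) (U = Mul(-4, Add(Add(Pow(Add(583, Mul(-2, -1, Pow(Add(-5, -1), 2))), -1), -24), -1518)) = Mul(-4, Add(Add(Pow(Add(583, Mul(-2, -1, Pow(-6, 2))), -1), -24), -1518)) = Mul(-4, Add(Add(Pow(Add(583, Mul(-2, -1, 36)), -1), -24), -1518)) = Mul(-4, Add(Add(Pow(Add(583, 72), -1), -24), -1518)) = Mul(-4, Add(Add(Pow(655, -1), -24), -1518)) = Mul(-4, Add(Add(Rational(1, 655), -24), -1518)) = Mul(-4, Add(Rational(-15719, 655), -1518)) = Mul(-4, Rational(-1010009, 655)) = Rational(4040036, 655) ≈ 6168.0)
Pow(U, -1) = Pow(Rational(4040036, 655), -1) = Rational(655, 4040036)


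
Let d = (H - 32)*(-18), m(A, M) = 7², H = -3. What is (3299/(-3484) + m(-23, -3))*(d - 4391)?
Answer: -629655337/3484 ≈ -1.8073e+5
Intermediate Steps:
m(A, M) = 49
d = 630 (d = (-3 - 32)*(-18) = -35*(-18) = 630)
(3299/(-3484) + m(-23, -3))*(d - 4391) = (3299/(-3484) + 49)*(630 - 4391) = (3299*(-1/3484) + 49)*(-3761) = (-3299/3484 + 49)*(-3761) = (167417/3484)*(-3761) = -629655337/3484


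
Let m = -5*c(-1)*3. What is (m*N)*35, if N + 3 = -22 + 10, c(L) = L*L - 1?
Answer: 0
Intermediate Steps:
c(L) = -1 + L² (c(L) = L² - 1 = -1 + L²)
N = -15 (N = -3 + (-22 + 10) = -3 - 12 = -15)
m = 0 (m = -5*(-1 + (-1)²)*3 = -5*(-1 + 1)*3 = -5*0*3 = 0*3 = 0)
(m*N)*35 = (0*(-15))*35 = 0*35 = 0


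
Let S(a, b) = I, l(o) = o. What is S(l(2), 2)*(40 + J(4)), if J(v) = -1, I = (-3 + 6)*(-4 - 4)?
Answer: -936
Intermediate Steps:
I = -24 (I = 3*(-8) = -24)
S(a, b) = -24
S(l(2), 2)*(40 + J(4)) = -24*(40 - 1) = -24*39 = -936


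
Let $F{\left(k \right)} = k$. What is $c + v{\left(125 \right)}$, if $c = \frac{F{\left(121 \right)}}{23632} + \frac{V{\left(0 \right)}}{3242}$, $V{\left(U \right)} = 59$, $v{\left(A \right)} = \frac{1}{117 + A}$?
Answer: $\frac{127241221}{4635204112} \approx 0.027451$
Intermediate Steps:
$c = \frac{893285}{38307472}$ ($c = \frac{121}{23632} + \frac{59}{3242} = \frac{893285}{38307472} \approx 0.023319$)
$c + v{\left(125 \right)} = \frac{893285}{38307472} + \frac{1}{117 + 125} = \frac{893285}{38307472} + \frac{1}{242} = \frac{127241221}{4635204112}$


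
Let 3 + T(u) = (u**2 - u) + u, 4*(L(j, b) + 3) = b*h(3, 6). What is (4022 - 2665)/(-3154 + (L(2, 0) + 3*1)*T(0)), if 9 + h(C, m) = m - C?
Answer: -1357/3154 ≈ -0.43025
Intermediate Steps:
h(C, m) = -9 + m - C (h(C, m) = -9 + (m - C) = -9 + m - C)
L(j, b) = -3 - 3*b/2 (L(j, b) = -3 + (b*(-9 + 6 - 1*3))/4 = -3 + (b*(-9 + 6 - 3))/4 = -3 + (b*(-6))/4 = -3 + (-6*b)/4 = -3 - 3*b/2)
T(u) = -3 + u**2 (T(u) = -3 + ((u**2 - u) + u) = -3 + u**2)
(4022 - 2665)/(-3154 + (L(2, 0) + 3*1)*T(0)) = (4022 - 2665)/(-3154 + ((-3 - 3/2*0) + 3*1)*(-3 + 0**2)) = 1357/(-3154 + ((-3 + 0) + 3)*(-3 + 0)) = 1357/(-3154 + (-3 + 3)*(-3)) = 1357/(-3154 + 0*(-3)) = 1357/(-3154 + 0) = 1357/(-3154) = 1357*(-1/3154) = -1357/3154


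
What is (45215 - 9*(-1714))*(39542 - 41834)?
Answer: -138989172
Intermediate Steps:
(45215 - 9*(-1714))*(39542 - 41834) = (45215 + 15426)*(-2292) = 60641*(-2292) = -138989172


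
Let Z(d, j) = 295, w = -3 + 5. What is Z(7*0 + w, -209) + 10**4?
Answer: 10295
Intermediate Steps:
w = 2
Z(7*0 + w, -209) + 10**4 = 295 + 10**4 = 295 + 10000 = 10295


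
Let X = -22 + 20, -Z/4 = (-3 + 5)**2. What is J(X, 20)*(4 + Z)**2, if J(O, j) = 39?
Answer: 5616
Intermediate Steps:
Z = -16 (Z = -4*(-3 + 5)**2 = -4*2**2 = -4*4 = -16)
X = -2
J(X, 20)*(4 + Z)**2 = 39*(4 - 16)**2 = 39*(-12)**2 = 39*144 = 5616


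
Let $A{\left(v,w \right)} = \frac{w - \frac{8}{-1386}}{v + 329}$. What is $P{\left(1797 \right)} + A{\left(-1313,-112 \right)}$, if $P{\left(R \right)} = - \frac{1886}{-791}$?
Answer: $\frac{48124183}{19264014} \approx 2.4981$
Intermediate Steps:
$P{\left(R \right)} = \frac{1886}{791}$ ($P{\left(R \right)} = \left(-1886\right) \left(- \frac{1}{791}\right) = \frac{1886}{791}$)
$A{\left(v,w \right)} = \frac{\frac{4}{693} + w}{329 + v}$ ($A{\left(v,w \right)} = \frac{w - - \frac{4}{693}}{329 + v} = \frac{w + \frac{4}{693}}{329 + v} = \frac{\frac{4}{693} + w}{329 + v}$)
$P{\left(1797 \right)} + A{\left(-1313,-112 \right)} = \frac{1886}{791} + \frac{\frac{4}{693} - 112}{329 - 1313} = \frac{1886}{791} + \frac{1}{-984} \left(- \frac{77612}{693}\right) = \frac{1886}{791} - - \frac{19403}{170478} = \frac{1886}{791} + \frac{19403}{170478} = \frac{48124183}{19264014}$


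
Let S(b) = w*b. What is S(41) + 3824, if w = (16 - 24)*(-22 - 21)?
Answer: 17928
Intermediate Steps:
w = 344 (w = -8*(-43) = 344)
S(b) = 344*b
S(41) + 3824 = 344*41 + 3824 = 14104 + 3824 = 17928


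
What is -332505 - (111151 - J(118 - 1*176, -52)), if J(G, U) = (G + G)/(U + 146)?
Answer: -20851890/47 ≈ -4.4366e+5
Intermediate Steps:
J(G, U) = 2*G/(146 + U) (J(G, U) = (2*G)/(146 + U) = 2*G/(146 + U))
-332505 - (111151 - J(118 - 1*176, -52)) = -332505 - (111151 - 2*(118 - 1*176)/(146 - 52)) = -332505 - (111151 - 2*(118 - 176)/94) = -332505 - (111151 - 2*(-58)/94) = -332505 - (111151 - 1*(-58/47)) = -332505 - (111151 + 58/47) = -332505 - 1*5224155/47 = -332505 - 5224155/47 = -20851890/47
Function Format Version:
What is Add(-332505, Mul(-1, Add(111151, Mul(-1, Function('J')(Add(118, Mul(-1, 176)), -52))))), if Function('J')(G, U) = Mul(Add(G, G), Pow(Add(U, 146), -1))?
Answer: Rational(-20851890, 47) ≈ -4.4366e+5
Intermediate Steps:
Function('J')(G, U) = Mul(2, G, Pow(Add(146, U), -1)) (Function('J')(G, U) = Mul(Mul(2, G), Pow(Add(146, U), -1)) = Mul(2, G, Pow(Add(146, U), -1)))
Add(-332505, Mul(-1, Add(111151, Mul(-1, Function('J')(Add(118, Mul(-1, 176)), -52))))) = Add(-332505, Mul(-1, Add(111151, Mul(-1, Mul(2, Add(118, Mul(-1, 176)), Pow(Add(146, -52), -1)))))) = Add(-332505, Mul(-1, Add(111151, Mul(-1, Mul(2, Add(118, -176), Pow(94, -1)))))) = Add(-332505, Mul(-1, Add(111151, Mul(-1, Mul(2, -58, Rational(1, 94)))))) = Add(-332505, Mul(-1, Add(111151, Mul(-1, Rational(-58, 47))))) = Add(-332505, Mul(-1, Add(111151, Rational(58, 47)))) = Add(-332505, Mul(-1, Rational(5224155, 47))) = Add(-332505, Rational(-5224155, 47)) = Rational(-20851890, 47)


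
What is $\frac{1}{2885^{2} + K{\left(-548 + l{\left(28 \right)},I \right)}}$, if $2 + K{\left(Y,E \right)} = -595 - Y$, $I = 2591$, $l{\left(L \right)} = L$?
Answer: $\frac{1}{8323148} \approx 1.2015 \cdot 10^{-7}$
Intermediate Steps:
$K{\left(Y,E \right)} = -597 - Y$ ($K{\left(Y,E \right)} = -2 - \left(595 + Y\right) = -597 - Y$)
$\frac{1}{2885^{2} + K{\left(-548 + l{\left(28 \right)},I \right)}} = \frac{1}{2885^{2} - 77} = \frac{1}{8323225 - 77} = \frac{1}{8323148}$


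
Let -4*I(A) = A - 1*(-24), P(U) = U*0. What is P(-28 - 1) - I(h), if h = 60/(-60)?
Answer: 23/4 ≈ 5.7500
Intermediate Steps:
P(U) = 0
h = -1 (h = 60*(-1/60) = -1)
I(A) = -6 - A/4 (I(A) = -(A - 1*(-24))/4 = -(A + 24)/4 = -(24 + A)/4 = -6 - A/4)
P(-28 - 1) - I(h) = 0 - (-6 - ¼*(-1)) = 0 - (-6 + ¼) = 0 - 1*(-23/4) = 0 + 23/4 = 23/4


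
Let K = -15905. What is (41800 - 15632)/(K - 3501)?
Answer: -13084/9703 ≈ -1.3484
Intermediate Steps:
(41800 - 15632)/(K - 3501) = (41800 - 15632)/(-15905 - 3501) = 26168/(-19406) = 26168*(-1/19406) = -13084/9703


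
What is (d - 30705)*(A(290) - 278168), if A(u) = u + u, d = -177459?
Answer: 57783828432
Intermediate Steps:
A(u) = 2*u
(d - 30705)*(A(290) - 278168) = (-177459 - 30705)*(2*290 - 278168) = -208164*(580 - 278168) = -208164*(-277588) = 57783828432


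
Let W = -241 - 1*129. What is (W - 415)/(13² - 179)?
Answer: 157/2 ≈ 78.500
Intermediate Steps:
W = -370 (W = -241 - 129 = -370)
(W - 415)/(13² - 179) = (-370 - 415)/(13² - 179) = -785/(169 - 179) = -785/(-10) = -785*(-⅒) = 157/2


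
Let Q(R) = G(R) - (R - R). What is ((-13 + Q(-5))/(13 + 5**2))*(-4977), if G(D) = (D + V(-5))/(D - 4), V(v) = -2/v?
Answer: 155393/95 ≈ 1635.7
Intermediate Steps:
G(D) = (2/5 + D)/(-4 + D) (G(D) = (D - 2/(-5))/(D - 4) = (D - 2*(-1/5))/(-4 + D) = (D + 2/5)/(-4 + D) = (2/5 + D)/(-4 + D))
Q(R) = (2/5 + R)/(-4 + R) (Q(R) = (2/5 + R)/(-4 + R) - (R - R) = (2/5 + R)/(-4 + R) - 1*0 = (2/5 + R)/(-4 + R) + 0 = (2/5 + R)/(-4 + R))
((-13 + Q(-5))/(13 + 5**2))*(-4977) = ((-13 + (2/5 - 5)/(-4 - 5))/(13 + 5**2))*(-4977) = ((-13 - 23/5/(-9))/(13 + 25))*(-4977) = ((-13 - 1/9*(-23/5))/38)*(-4977) = ((-13 + 23/45)*(1/38))*(-4977) = -562/45*1/38*(-4977) = -281/855*(-4977) = 155393/95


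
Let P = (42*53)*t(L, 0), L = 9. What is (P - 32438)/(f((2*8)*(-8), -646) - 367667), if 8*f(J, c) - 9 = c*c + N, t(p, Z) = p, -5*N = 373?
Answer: 124040/3155107 ≈ 0.039314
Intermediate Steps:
N = -373/5 (N = -1/5*373 = -373/5 ≈ -74.600)
f(J, c) = -41/5 + c**2/8 (f(J, c) = 9/8 + (c*c - 373/5)/8 = 9/8 + (c**2 - 373/5)/8 = 9/8 + (-373/5 + c**2)/8 = 9/8 + (-373/40 + c**2/8) = -41/5 + c**2/8)
P = 20034 (P = (42*53)*9 = 2226*9 = 20034)
(P - 32438)/(f((2*8)*(-8), -646) - 367667) = (20034 - 32438)/((-41/5 + (1/8)*(-646)**2) - 367667) = -12404/((-41/5 + (1/8)*417316) - 367667) = -12404/((-41/5 + 104329/2) - 367667) = -12404/(521563/10 - 367667) = -12404/(-3155107/10) = -12404*(-10/3155107) = 124040/3155107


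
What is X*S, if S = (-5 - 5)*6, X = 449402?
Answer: -26964120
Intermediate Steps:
S = -60 (S = -10*6 = -60)
X*S = 449402*(-60) = -26964120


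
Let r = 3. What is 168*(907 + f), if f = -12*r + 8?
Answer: 147672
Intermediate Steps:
f = -28 (f = -12*3 + 8 = -36 + 8 = -28)
168*(907 + f) = 168*(907 - 28) = 168*879 = 147672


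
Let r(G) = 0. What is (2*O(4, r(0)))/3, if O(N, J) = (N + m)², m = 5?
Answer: 54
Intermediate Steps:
O(N, J) = (5 + N)² (O(N, J) = (N + 5)² = (5 + N)²)
(2*O(4, r(0)))/3 = (2*(5 + 4)²)/3 = (2*9²)*(⅓) = (2*81)*(⅓) = 162*(⅓) = 54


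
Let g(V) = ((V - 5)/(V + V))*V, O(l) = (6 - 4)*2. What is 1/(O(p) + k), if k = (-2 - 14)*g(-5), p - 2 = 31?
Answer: 1/84 ≈ 0.011905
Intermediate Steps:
p = 33 (p = 2 + 31 = 33)
O(l) = 4 (O(l) = 2*2 = 4)
g(V) = -5/2 + V/2 (g(V) = ((-5 + V)/((2*V)))*V = ((-5 + V)*(1/(2*V)))*V = ((-5 + V)/(2*V))*V = -5/2 + V/2)
k = 80 (k = (-2 - 14)*(-5/2 + (½)*(-5)) = -16*(-5/2 - 5/2) = -16*(-5) = 80)
1/(O(p) + k) = 1/(4 + 80) = 1/84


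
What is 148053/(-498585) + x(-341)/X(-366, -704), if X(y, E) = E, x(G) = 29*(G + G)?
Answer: 147830073/5318240 ≈ 27.797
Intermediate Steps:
x(G) = 58*G (x(G) = 29*(2*G) = 58*G)
148053/(-498585) + x(-341)/X(-366, -704) = 148053/(-498585) + (58*(-341))/(-704) = 148053*(-1/498585) - 19778*(-1/704) = -49351/166195 + 899/32 = 147830073/5318240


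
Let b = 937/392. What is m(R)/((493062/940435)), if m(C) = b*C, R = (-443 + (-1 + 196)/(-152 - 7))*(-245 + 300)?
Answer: -47544476688225/426827338 ≈ -1.1139e+5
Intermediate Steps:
b = 937/392 (b = 937*(1/392) = 937/392 ≈ 2.3903)
R = -1294920/53 (R = (-443 + 195/(-159))*55 = (-443 + 195*(-1/159))*55 = (-443 - 65/53)*55 = -23544/53*55 = -1294920/53 ≈ -24432.)
m(C) = 937*C/392
m(R)/((493062/940435)) = ((937/392)*(-1294920/53))/((493062/940435)) = -151667505/(2597*(493062*(1/940435))) = -151667505/(2597*493062/940435) = -151667505/2597*940435/493062 = -47544476688225/426827338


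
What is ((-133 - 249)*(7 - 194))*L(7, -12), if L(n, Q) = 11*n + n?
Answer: 6000456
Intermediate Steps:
L(n, Q) = 12*n
((-133 - 249)*(7 - 194))*L(7, -12) = ((-133 - 249)*(7 - 194))*(12*7) = -382*(-187)*84 = 71434*84 = 6000456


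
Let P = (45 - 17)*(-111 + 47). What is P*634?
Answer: -1136128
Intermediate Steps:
P = -1792 (P = 28*(-64) = -1792)
P*634 = -1792*634 = -1136128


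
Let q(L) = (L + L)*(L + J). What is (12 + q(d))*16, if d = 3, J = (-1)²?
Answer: 576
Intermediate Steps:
J = 1
q(L) = 2*L*(1 + L) (q(L) = (L + L)*(L + 1) = (2*L)*(1 + L) = 2*L*(1 + L))
(12 + q(d))*16 = (12 + 2*3*(1 + 3))*16 = (12 + 2*3*4)*16 = (12 + 24)*16 = 36*16 = 576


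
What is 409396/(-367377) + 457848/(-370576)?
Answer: -39989394599/17017637394 ≈ -2.3499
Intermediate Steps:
409396/(-367377) + 457848/(-370576) = 409396*(-1/367377) + 457848*(-1/370576) = -409396/367377 - 57231/46322 = -39989394599/17017637394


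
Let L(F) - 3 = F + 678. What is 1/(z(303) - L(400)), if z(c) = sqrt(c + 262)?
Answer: -1081/1167996 - sqrt(565)/1167996 ≈ -0.00094587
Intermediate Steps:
z(c) = sqrt(262 + c)
L(F) = 681 + F (L(F) = 3 + (F + 678) = 3 + (678 + F) = 681 + F)
1/(z(303) - L(400)) = 1/(sqrt(262 + 303) - (681 + 400)) = 1/(sqrt(565) - 1*1081) = 1/(sqrt(565) - 1081) = 1/(-1081 + sqrt(565))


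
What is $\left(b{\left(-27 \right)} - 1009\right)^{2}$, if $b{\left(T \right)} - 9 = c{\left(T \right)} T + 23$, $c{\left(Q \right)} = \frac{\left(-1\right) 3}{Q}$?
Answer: $960400$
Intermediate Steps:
$c{\left(Q \right)} = - \frac{3}{Q}$
$b{\left(T \right)} = 29$ ($b{\left(T \right)} = 9 + \left(- \frac{3}{T} T + 23\right) = 9 + \left(-3 + 23\right) = 9 + 20 = 29$)
$\left(b{\left(-27 \right)} - 1009\right)^{2} = \left(29 - 1009\right)^{2} = \left(-980\right)^{2} = 960400$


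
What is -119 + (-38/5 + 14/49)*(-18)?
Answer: 443/35 ≈ 12.657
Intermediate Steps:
-119 + (-38/5 + 14/49)*(-18) = -119 + (-38*⅕ + 14*(1/49))*(-18) = -119 + (-38/5 + 2/7)*(-18) = -119 - 256/35*(-18) = -119 + 4608/35 = 443/35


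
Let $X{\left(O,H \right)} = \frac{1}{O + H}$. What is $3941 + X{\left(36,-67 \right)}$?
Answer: $\frac{122170}{31} \approx 3941.0$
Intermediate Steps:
$X{\left(O,H \right)} = \frac{1}{H + O}$
$3941 + X{\left(36,-67 \right)} = 3941 + \frac{1}{-67 + 36} = 3941 + \frac{1}{-31} = 3941 - \frac{1}{31} = \frac{122170}{31}$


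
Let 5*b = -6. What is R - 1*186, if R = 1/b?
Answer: -1121/6 ≈ -186.83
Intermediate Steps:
b = -6/5 (b = (⅕)*(-6) = -6/5 ≈ -1.2000)
R = -⅚ (R = 1/(-6/5) = -⅚ ≈ -0.83333)
R - 1*186 = -⅚ - 1*186 = -⅚ - 186 = -1121/6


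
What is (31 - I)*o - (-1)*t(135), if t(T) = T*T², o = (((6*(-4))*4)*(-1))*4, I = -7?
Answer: 2474967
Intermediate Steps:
o = 384 (o = (-24*4*(-1))*4 = -96*(-1)*4 = 96*4 = 384)
t(T) = T³
(31 - I)*o - (-1)*t(135) = (31 - 1*(-7))*384 - (-1)*135³ = (31 + 7)*384 - (-1)*2460375 = 38*384 - 1*(-2460375) = 14592 + 2460375 = 2474967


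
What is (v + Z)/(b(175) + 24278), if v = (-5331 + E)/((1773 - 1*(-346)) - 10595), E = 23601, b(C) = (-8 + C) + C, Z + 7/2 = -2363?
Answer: -5019181/52169780 ≈ -0.096209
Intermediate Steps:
Z = -4733/2 (Z = -7/2 - 2363 = -4733/2 ≈ -2366.5)
b(C) = -8 + 2*C
v = -9135/4238 (v = (-5331 + 23601)/((1773 - 1*(-346)) - 10595) = 18270/((1773 + 346) - 10595) = 18270/(2119 - 10595) = 18270/(-8476) = 18270*(-1/8476) = -9135/4238 ≈ -2.1555)
(v + Z)/(b(175) + 24278) = (-9135/4238 - 4733/2)/((-8 + 2*175) + 24278) = -5019181/(2119*((-8 + 350) + 24278)) = -5019181/(2119*(342 + 24278)) = -5019181/2119/24620 = -5019181/2119*1/24620 = -5019181/52169780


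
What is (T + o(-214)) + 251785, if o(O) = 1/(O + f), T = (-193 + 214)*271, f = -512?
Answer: 186927575/726 ≈ 2.5748e+5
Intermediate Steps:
T = 5691 (T = 21*271 = 5691)
o(O) = 1/(-512 + O) (o(O) = 1/(O - 512) = 1/(-512 + O))
(T + o(-214)) + 251785 = (5691 + 1/(-512 - 214)) + 251785 = (5691 + 1/(-726)) + 251785 = (5691 - 1/726) + 251785 = 4131665/726 + 251785 = 186927575/726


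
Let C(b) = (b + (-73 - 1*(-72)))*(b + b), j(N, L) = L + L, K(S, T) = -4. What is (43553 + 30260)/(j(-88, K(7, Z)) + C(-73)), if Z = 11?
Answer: 73813/10796 ≈ 6.8371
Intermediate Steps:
j(N, L) = 2*L
C(b) = 2*b*(-1 + b) (C(b) = (b + (-73 + 72))*(2*b) = (b - 1)*(2*b) = (-1 + b)*(2*b) = 2*b*(-1 + b))
(43553 + 30260)/(j(-88, K(7, Z)) + C(-73)) = (43553 + 30260)/(2*(-4) + 2*(-73)*(-1 - 73)) = 73813/(-8 + 2*(-73)*(-74)) = 73813/(-8 + 10804) = 73813/10796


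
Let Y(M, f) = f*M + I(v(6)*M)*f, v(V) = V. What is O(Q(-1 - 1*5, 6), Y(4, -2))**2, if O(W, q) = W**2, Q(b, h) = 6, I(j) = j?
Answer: 1296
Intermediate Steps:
Y(M, f) = 7*M*f (Y(M, f) = f*M + (6*M)*f = M*f + 6*M*f = 7*M*f)
O(Q(-1 - 1*5, 6), Y(4, -2))**2 = (6**2)**2 = 36**2 = 1296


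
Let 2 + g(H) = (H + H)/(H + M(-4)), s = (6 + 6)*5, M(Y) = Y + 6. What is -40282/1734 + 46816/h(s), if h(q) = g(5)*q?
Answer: -6020003/4335 ≈ -1388.7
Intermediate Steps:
M(Y) = 6 + Y
s = 60 (s = 12*5 = 60)
g(H) = -2 + 2*H/(2 + H) (g(H) = -2 + (H + H)/(H + (6 - 4)) = -2 + (2*H)/(H + 2) = -2 + (2*H)/(2 + H) = -2 + 2*H/(2 + H))
h(q) = -4*q/7 (h(q) = (-4/(2 + 5))*q = (-4/7)*q = (-4*⅐)*q = -4*q/7)
-40282/1734 + 46816/h(s) = -40282/1734 + 46816/((-4/7*60)) = -40282*1/1734 + 46816/(-240/7) = -20141/867 + 46816*(-7/240) = -20141/867 - 20482/15 = -6020003/4335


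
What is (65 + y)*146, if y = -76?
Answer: -1606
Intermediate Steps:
(65 + y)*146 = (65 - 76)*146 = -11*146 = -1606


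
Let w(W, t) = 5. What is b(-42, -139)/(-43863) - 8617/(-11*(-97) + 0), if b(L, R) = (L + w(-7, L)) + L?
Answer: -377883178/46801821 ≈ -8.0741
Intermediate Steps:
b(L, R) = 5 + 2*L (b(L, R) = (L + 5) + L = (5 + L) + L = 5 + 2*L)
b(-42, -139)/(-43863) - 8617/(-11*(-97) + 0) = (5 + 2*(-42))/(-43863) - 8617/(-11*(-97) + 0) = (5 - 84)*(-1/43863) - 8617/(1067 + 0) = -79*(-1/43863) - 8617/1067 = 79/43863 - 8617*1/1067 = 79/43863 - 8617/1067 = -377883178/46801821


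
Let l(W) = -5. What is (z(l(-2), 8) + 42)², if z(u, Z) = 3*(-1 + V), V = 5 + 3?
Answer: 3969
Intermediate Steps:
V = 8
z(u, Z) = 21 (z(u, Z) = 3*(-1 + 8) = 3*7 = 21)
(z(l(-2), 8) + 42)² = (21 + 42)² = 63² = 3969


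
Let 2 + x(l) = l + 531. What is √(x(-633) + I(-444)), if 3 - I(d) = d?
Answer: 7*√7 ≈ 18.520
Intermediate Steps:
x(l) = 529 + l (x(l) = -2 + (l + 531) = -2 + (531 + l) = 529 + l)
I(d) = 3 - d
√(x(-633) + I(-444)) = √((529 - 633) + (3 - 1*(-444))) = √(-104 + (3 + 444)) = √(-104 + 447) = √343 = 7*√7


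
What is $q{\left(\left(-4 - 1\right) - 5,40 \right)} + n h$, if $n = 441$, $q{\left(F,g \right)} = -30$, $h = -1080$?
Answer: $-476310$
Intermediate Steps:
$q{\left(\left(-4 - 1\right) - 5,40 \right)} + n h = -30 + 441 \left(-1080\right) = -30 - 476280 = -476310$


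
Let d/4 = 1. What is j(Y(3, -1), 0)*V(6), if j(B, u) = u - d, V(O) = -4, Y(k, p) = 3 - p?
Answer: 16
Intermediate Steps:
d = 4 (d = 4*1 = 4)
j(B, u) = -4 + u (j(B, u) = u - 1*4 = u - 4 = -4 + u)
j(Y(3, -1), 0)*V(6) = (-4 + 0)*(-4) = -4*(-4) = 16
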